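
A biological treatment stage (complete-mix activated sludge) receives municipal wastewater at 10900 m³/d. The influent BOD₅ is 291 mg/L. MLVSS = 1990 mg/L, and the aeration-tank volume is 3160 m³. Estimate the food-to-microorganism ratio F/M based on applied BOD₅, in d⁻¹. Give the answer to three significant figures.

F/M ≈ 0.504 d⁻¹

F/M = applied load / biomass = Q·S₀/(V·X) = 10900 × 291 / (3160 × 1990) = 0.5044 d⁻¹.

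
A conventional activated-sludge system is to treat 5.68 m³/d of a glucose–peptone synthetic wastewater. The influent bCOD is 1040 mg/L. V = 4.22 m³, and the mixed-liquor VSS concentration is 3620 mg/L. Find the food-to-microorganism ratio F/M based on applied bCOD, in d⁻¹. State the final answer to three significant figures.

F/M = Q·S₀ / (V·X) = 5.68 × 1040 / (4.220 × 3620) = 0.3867 g bCOD·(g VSS·d)⁻¹.

F/M ≈ 0.387 d⁻¹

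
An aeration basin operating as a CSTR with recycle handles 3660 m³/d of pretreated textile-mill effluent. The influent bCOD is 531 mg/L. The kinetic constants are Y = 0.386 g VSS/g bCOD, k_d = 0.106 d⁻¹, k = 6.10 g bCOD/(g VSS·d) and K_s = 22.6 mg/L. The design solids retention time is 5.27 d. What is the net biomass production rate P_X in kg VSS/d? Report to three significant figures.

Effluent substrate depends only on kinetics and SRT: S = K_s(1 + k_d θ_c) / [θ_c(Yk − k_d) − 1] = 22.6 × (1 + 0.106 × 5.27) / [5.27 × (0.386 × 6.10 − 0.106) − 1] = 35.22 / 10.85 = 3.246 mg/L.
The observed yield is Y_obs = Y/(1 + k_d·θ_c) = 0.386 / (1 + 0.106 × 5.27) = 0.386 / 1.559 = 0.2477 g VSS per g bCOD removed.
ΔS = 531 − 3.25 = 527.8 mg/L, so the substrate removal rate is 3660 × 527.8/1000 = 1932 kg bCOD/d.
Biomass produced: P_X = Y_obs·Q·ΔS = 0.2477 × 1932 ≈ 478.4 kg VSS/d.

P_X ≈ 478 kg VSS/d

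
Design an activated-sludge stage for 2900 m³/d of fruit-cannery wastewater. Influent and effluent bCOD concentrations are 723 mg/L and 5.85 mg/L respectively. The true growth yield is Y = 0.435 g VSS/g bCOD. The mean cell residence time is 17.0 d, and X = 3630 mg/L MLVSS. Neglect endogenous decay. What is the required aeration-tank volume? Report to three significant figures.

V ≈ 4240 m³

With k_d = 0 the design equation reduces to V = Y Q (S₀−S) θ_c / X = 0.435 × 2900 × (723 − 5.85) × 17.0 / 3630 = 4237 m³.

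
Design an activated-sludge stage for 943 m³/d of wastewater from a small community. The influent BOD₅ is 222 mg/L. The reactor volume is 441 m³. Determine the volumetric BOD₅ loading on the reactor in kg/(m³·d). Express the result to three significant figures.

L_v = Q S₀ / V = 943 × 222 × 10⁻³ / 441.0 = 0.4747 kg/(m³·d).

L_v ≈ 0.475 kg BOD₅/(m³·d)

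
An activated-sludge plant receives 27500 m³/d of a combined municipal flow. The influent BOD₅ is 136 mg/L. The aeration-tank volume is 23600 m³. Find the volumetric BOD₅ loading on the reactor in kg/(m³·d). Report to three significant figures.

L_v ≈ 0.158 kg BOD₅/(m³·d)

Applied BOD₅ load per unit volume = Q·S₀/V = (27500 × 136/1000)/23600 = 0.1585 kg BOD₅·m⁻³·d⁻¹.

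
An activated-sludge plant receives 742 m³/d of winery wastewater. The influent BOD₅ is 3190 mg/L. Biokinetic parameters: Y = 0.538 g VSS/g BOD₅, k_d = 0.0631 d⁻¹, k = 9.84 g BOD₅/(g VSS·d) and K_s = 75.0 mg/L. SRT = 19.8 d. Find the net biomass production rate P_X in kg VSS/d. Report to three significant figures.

P_X ≈ 566 kg VSS/d

Effluent substrate depends only on kinetics and SRT: S = K_s(1 + k_d θ_c) / [θ_c(Yk − k_d) − 1] = 75.0 × (1 + 0.0631 × 19.8) / [19.8 × (0.538 × 9.84 − 0.0631) − 1] = 168.7 / 102.6 = 1.645 mg/L.
Correct the yield for decay: Y_obs = Y/(1 + k_d θ_c) = 0.538 / (1 + 0.0631 × 19.8) = 0.538 / 2.249 = 0.2392.
Substrate removed = Q·(S₀ − S) = 742 m³/d × (3190 − 1.64) g/m³ = 2.37×10^6 g/d = 2366 kg/d.
So the net sludge growth is P_X = 0.2392 × 2366 = 565.8 kg VSS/d.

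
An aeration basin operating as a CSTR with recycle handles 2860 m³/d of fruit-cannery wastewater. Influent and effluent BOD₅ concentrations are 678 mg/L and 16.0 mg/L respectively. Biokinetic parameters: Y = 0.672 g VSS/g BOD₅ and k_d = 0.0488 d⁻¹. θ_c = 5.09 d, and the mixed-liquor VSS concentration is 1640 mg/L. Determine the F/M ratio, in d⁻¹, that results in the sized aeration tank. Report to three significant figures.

F/M ≈ 0.374 d⁻¹

Steady-state biomass mass balance: V·X·(1 + k_d·θ_c) = Y·Q·(S₀ − S)·θ_c, so V = 0.672 × 2860 × (678 − 16.0) × 5.09 / [1640 × (1 + 0.0488 × 5.09)] = 6.48×10^6 / 2047 = 3163 m³.
F/M = applied load / biomass = Q·S₀/(V·X) = 2860 × 678 / (3163 × 1640) = 0.3738 d⁻¹.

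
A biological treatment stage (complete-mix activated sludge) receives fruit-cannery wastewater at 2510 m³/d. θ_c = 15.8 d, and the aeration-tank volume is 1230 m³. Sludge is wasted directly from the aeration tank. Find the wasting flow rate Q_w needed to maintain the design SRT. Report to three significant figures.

Q_w ≈ 77.8 m³/d

For wasting at MLVSS concentration, Q_w = V/θ_c = 1230/15.8 = 77.85 m³/d.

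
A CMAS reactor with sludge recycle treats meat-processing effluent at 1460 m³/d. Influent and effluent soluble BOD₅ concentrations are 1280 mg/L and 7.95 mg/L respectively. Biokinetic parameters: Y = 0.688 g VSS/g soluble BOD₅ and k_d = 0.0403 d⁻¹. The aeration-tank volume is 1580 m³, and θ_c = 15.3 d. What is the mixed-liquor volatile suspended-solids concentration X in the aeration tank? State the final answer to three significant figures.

Solving the biomass balance for X: X = Y Q (S₀−S) θ_c / [V (1+k_d θ_c)] = 0.688 × 1460 × (1280 − 7.95) × 15.3 / [1580 × (1 + 0.0403 × 15.3)] = 7654 mg/L.

X ≈ 7650 mg/L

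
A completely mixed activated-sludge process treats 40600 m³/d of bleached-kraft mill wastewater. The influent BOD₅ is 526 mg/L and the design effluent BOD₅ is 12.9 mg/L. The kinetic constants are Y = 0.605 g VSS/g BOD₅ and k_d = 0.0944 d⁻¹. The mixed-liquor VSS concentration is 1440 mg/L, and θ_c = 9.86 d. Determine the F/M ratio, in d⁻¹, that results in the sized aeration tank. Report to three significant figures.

Rearranging the biomass balance for a CMAS with decay, V = Y·Q·ΔS·θ_c / [X·(1+k_d θ_c)] = 0.605 × 40600 × (526 − 12.9) × 9.86 / [1440 × (1 + 0.0944 × 9.86)] = 1.24×10^8 / 2780 = 44696 m³.
Food-to-microorganism ratio F/M = Q S₀ / (V X) = 40600 × 526 / (44696 × 1440) = 0.3318 d⁻¹.

F/M ≈ 0.332 d⁻¹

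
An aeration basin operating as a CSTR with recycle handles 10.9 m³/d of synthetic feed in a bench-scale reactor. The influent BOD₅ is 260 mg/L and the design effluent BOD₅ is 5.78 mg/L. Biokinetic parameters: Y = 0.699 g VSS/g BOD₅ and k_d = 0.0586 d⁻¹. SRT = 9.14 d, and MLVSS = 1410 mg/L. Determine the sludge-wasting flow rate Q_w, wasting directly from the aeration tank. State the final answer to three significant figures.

Q_w ≈ 0.895 m³/d

Steady-state biomass mass balance: V·X·(1 + k_d·θ_c) = Y·Q·(S₀ − S)·θ_c, so V = 0.699 × 10.9 × (260 − 5.78) × 9.14 / [1410 × (1 + 0.0586 × 9.14)] = 1.77×10^4 / 2165 = 8.176 m³.
With mixed-liquor wasting, θ_c = V/Q_w, so Q_w = V/θ_c = 8.176/9.14 = 0.8946 m³/d.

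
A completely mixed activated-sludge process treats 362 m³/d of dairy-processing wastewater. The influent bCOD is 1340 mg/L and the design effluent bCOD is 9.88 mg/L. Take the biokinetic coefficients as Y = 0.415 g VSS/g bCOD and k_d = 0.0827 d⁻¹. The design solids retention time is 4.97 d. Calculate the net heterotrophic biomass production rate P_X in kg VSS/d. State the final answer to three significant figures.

P_X ≈ 142 kg VSS/d

The observed yield is Y_obs = Y/(1 + k_d·θ_c) = 0.415 / (1 + 0.0827 × 4.97) = 0.415 / 1.411 = 0.2941 g VSS per g bCOD removed.
Q·(S₀ − S) = 362 × (1340 − 9.88) × 10⁻³ = 481.5 kg/d removed.
Net biomass production P_X = Y_obs × Q·(S₀ − S) = 0.2941 × 481.5 = 141.6 kg VSS/d.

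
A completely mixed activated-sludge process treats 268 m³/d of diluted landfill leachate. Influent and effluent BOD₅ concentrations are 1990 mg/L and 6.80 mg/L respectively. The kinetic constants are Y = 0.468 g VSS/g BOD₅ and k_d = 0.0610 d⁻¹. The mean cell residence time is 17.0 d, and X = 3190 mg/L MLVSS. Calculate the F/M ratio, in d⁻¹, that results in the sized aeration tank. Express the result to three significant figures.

F/M ≈ 0.257 d⁻¹

Steady-state biomass mass balance: V·X·(1 + k_d·θ_c) = Y·Q·(S₀ − S)·θ_c, so V = 0.468 × 268 × (1990 − 6.80) × 17.0 / [3190 × (1 + 0.0610 × 17.0)] = 4.23×10^6 / 6498 = 650.8 m³.
F/M = Q·S₀ / (V·X) = 268 × 1990 / (650.8 × 3190) = 0.2569 g BOD₅·(g VSS·d)⁻¹.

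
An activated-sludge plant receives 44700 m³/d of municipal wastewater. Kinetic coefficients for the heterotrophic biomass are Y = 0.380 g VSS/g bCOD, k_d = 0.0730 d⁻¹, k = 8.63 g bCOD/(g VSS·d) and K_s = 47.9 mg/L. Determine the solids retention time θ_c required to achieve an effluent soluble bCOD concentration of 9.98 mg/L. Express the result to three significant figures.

θ_c ≈ 2.03 d

From 1/θ_c = Y·k·S/(K_s + S) − k_d: Y·k·S/(K_s+S) = 0.380 × 8.63 × 9.98 / (47.9 + 9.98) = 0.5655 d⁻¹.
Then 1/θ_c = μ − k_d = 0.5655 − 0.0730 = 0.4925 d⁻¹, giving θ_c = 2.031 d.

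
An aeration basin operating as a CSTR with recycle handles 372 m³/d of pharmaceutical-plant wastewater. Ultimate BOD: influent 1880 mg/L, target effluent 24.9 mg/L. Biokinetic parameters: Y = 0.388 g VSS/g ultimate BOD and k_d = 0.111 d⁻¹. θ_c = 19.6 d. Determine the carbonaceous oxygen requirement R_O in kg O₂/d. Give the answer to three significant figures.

R_O ≈ 570 kg O₂/d

The observed yield is Y_obs = Y/(1 + k_d·θ_c) = 0.388 / (1 + 0.111 × 19.6) = 0.388 / 3.176 = 0.1222 g VSS per g ultimate BOD removed.
Q·(S₀ − S) = 372 × (1880 − 24.9) × 10⁻³ = 690.1 kg/d removed.
Biomass synthesised: P_X = Y_obs × 690.1 = 84.32 kg VSS/d.
R_O = Q·ΔS − 1.42 P_X = 690.1 − 119.7 = 570.4 kg O₂/d.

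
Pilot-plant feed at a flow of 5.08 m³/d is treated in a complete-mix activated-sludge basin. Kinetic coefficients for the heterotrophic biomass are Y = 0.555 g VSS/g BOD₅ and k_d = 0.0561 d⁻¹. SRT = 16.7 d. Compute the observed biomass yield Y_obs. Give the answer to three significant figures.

Y_obs ≈ 0.287 g VSS/g BOD₅

Y_obs = Y / (1 + k_d θ_c) = 0.555 / (1 + 0.0561 × 16.7) = 0.555 / 1.937 = 0.2865.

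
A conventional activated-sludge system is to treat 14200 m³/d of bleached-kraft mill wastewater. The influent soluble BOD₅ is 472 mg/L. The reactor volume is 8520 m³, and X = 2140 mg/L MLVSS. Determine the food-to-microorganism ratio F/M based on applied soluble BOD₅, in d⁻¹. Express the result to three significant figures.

F/M = Q·S₀ / (V·X) = 14200 × 472 / (8520 × 2140) = 0.3676 g soluble BOD₅·(g VSS·d)⁻¹.

F/M ≈ 0.368 d⁻¹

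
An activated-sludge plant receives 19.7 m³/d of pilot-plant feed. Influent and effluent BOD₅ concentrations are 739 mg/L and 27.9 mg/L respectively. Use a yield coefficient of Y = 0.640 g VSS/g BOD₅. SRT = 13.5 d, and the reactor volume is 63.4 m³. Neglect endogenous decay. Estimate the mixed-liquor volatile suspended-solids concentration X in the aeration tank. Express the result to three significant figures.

From V·X = Y·Q·(S₀ − S)·θ_c (decay neglected): X = 0.640 × 19.7 × (739 − 27.9) × 13.5 / 63.4 = 1909 mg/L.

X ≈ 1910 mg/L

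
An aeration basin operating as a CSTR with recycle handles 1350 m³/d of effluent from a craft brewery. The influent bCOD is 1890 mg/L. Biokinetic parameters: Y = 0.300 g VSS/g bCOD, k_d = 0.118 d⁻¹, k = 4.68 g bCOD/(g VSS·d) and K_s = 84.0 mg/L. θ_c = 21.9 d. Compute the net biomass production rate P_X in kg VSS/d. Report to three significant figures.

From the Monod/SRT balance for a CMAS, S = K_s·(1+k_d θ_c)/[θ_c·(Y k − k_d) − 1] = 84.0 × (1 + 0.118 × 21.9) / [21.9 × (0.300 × 4.68 − 0.118) − 1] = 301.1 / 27.16 = 11.08 mg/L.
Correct the yield for decay: Y_obs = Y/(1 + k_d θ_c) = 0.300 / (1 + 0.118 × 21.9) = 0.300 / 3.584 = 0.08370.
Q·(S₀ − S) = 1350 × (1890 − 11.1) × 10⁻³ = 2537 kg/d removed.
Net biomass production P_X = Y_obs × Q·(S₀ − S) = 0.08370 × 2537 = 212.3 kg VSS/d.

P_X ≈ 212 kg VSS/d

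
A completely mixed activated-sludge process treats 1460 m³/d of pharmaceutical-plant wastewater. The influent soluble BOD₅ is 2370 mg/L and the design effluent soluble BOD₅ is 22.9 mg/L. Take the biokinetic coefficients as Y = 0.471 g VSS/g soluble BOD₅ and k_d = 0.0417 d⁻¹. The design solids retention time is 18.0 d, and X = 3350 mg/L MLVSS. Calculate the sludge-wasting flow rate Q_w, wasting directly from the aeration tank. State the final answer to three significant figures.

From the SRT design equation V = Y Q (S₀−S) θ_c / [X (1 + k_d θ_c)] = 0.471 × 1460 × (2370 − 22.9) × 18.0 / [3350 × (1 + 0.0417 × 18.0)] = 2.91×10^7 / 5865 = 4954 m³.
With mixed-liquor wasting, θ_c = V/Q_w, so Q_w = V/θ_c = 4954/18.0 = 275.2 m³/d.

Q_w ≈ 275 m³/d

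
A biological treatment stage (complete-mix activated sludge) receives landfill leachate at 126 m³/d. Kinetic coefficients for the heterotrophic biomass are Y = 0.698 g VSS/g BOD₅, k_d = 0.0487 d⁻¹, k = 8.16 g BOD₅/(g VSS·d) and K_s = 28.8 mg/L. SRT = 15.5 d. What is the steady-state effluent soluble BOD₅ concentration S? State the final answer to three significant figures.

For a completely mixed reactor with recycle the Lawrence–McCarty relation gives S = K_s·(1 + k_d·θ_c) / [θ_c·(Y·k − k_d) − 1] = 28.8 × (1 + 0.0487 × 15.5) / [15.5 × (0.698 × 8.16 − 0.0487) − 1] = 50.54 / 86.53 = 0.5841 mg/L.

S ≈ 0.584 mg/L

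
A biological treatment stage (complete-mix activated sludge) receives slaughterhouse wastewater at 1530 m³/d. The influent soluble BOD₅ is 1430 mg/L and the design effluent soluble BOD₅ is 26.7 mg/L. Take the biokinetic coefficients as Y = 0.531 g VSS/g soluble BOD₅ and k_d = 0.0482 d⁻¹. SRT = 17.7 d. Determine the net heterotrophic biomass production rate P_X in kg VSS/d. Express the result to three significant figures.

Observed yield with endogenous decay: Y_obs = Y / (1 + k_d·θ_c) = 0.531 / (1 + 0.0482 × 17.7) = 0.531 / 1.853 = 0.2865 g VSS/g soluble BOD₅.
Substrate removed = Q·(S₀ − S) = 1530 m³/d × (1430 − 26.7) g/m³ = 2.15×10^6 g/d = 2147 kg/d.
Net biomass production P_X = Y_obs × Q·(S₀ − S) = 0.2865 × 2147 = 615.2 kg VSS/d.

P_X ≈ 615 kg VSS/d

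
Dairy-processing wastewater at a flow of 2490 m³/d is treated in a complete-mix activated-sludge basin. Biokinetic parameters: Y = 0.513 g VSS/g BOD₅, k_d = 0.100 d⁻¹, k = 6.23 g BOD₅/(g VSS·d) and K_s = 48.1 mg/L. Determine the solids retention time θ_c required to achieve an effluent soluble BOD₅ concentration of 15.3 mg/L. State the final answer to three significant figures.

Specific growth rate at S = 15.3 mg/L: μ = YkS/(K_s+S) = 0.513·6.23·15.3/(48.1+15.3) = 0.7713 d⁻¹.
Then 1/θ_c = μ − k_d = 0.7713 − 0.100 = 0.6713 d⁻¹, giving θ_c = 1.490 d.

θ_c ≈ 1.49 d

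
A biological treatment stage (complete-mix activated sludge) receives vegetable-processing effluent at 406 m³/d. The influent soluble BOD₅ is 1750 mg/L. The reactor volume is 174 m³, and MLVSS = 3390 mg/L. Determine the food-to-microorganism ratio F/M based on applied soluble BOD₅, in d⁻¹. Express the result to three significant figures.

F/M = applied load / biomass = Q·S₀/(V·X) = 406 × 1750 / (174.0 × 3390) = 1.205 d⁻¹.

F/M ≈ 1.20 d⁻¹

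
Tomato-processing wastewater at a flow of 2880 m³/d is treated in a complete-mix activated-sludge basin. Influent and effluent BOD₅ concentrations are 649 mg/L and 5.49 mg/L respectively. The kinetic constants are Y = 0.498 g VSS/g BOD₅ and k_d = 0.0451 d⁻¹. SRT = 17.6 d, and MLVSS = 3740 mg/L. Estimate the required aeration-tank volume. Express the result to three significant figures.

From the SRT design equation V = Y Q (S₀−S) θ_c / [X (1 + k_d θ_c)] = 0.498 × 2880 × (649 − 5.49) × 17.6 / [3740 × (1 + 0.0451 × 17.6)] = 1.62×10^7 / 6709 = 2421 m³.

V ≈ 2420 m³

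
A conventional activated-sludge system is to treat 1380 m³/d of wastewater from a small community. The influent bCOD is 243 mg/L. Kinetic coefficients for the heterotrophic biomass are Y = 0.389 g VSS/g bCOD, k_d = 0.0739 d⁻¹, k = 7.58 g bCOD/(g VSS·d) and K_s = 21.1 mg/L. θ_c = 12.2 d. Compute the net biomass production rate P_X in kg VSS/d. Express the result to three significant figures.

Effluent substrate depends only on kinetics and SRT: S = K_s(1 + k_d θ_c) / [θ_c(Yk − k_d) − 1] = 21.1 × (1 + 0.0739 × 12.2) / [12.2 × (0.389 × 7.58 − 0.0739) − 1] = 40.12 / 34.07 = 1.178 mg/L.
Y_obs = Y / (1 + k_d θ_c) = 0.389 / (1 + 0.0739 × 12.2) = 0.389 / 1.902 = 0.2046.
Mass of bCOD removed per day: Q(S₀ − S) = 1380 × 241.8 g/m³ = 333.7 kg/d.
Biomass produced: P_X = Y_obs·Q·ΔS = 0.2046 × 333.7 ≈ 68.27 kg VSS/d.

P_X ≈ 68.3 kg VSS/d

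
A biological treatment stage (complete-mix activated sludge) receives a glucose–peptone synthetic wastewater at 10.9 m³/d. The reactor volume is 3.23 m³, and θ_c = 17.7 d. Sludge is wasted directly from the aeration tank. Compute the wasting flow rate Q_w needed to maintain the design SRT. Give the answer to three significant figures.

Wasting from the aeration tank: Q_w = V / θ_c = 3.230 / 17.7 = 0.1825 m³/d.

Q_w ≈ 0.182 m³/d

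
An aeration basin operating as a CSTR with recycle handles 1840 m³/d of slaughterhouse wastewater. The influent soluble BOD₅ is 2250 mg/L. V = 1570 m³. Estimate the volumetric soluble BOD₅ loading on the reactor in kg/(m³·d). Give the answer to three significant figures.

L_v ≈ 2.64 kg soluble BOD₅/(m³·d)

L_v = Q S₀ / V = 1840 × 2250 × 10⁻³ / 1570 = 2.637 kg/(m³·d).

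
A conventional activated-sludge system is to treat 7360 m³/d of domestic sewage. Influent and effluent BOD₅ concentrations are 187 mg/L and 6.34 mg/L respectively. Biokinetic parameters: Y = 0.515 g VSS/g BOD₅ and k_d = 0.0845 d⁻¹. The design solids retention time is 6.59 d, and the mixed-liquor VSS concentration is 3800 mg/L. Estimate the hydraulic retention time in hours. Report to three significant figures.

Rearranging the biomass balance for a CMAS with decay, V = Y·Q·ΔS·θ_c / [X·(1+k_d θ_c)] = 0.515 × 7360 × (187 − 6.34) × 6.59 / [3800 × (1 + 0.0845 × 6.59)] = 4.51×10^6 / 5916 = 762.8 m³.
Hydraulic retention time τ = V/Q = 762.8 / 7360 = 0.1036 d = 2.487 h.

τ ≈ 2.49 h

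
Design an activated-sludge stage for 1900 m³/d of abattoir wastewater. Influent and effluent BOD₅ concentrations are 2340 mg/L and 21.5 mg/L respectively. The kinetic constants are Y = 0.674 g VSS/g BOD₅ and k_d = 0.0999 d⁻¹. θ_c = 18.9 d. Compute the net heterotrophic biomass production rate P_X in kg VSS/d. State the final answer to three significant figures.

Correct the yield for decay: Y_obs = Y/(1 + k_d θ_c) = 0.674 / (1 + 0.0999 × 18.9) = 0.674 / 2.888 = 0.2334.
Substrate removed = Q·(S₀ − S) = 1900 m³/d × (2340 − 21.5) g/m³ = 4.41×10^6 g/d = 4405 kg/d.
So the net sludge growth is P_X = 0.2334 × 4405 = 1028 kg VSS/d.

P_X ≈ 1030 kg VSS/d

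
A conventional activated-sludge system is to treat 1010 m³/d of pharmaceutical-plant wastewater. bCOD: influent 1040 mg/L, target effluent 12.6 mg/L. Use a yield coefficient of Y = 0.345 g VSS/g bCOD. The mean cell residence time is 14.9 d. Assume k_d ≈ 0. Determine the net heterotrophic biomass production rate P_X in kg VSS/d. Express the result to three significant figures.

P_X ≈ 358 kg VSS/d

With endogenous decay neglected, the observed yield equals the true yield: Y_obs = Y = 0.345 g VSS/g bCOD.
Mass of bCOD removed per day: Q(S₀ − S) = 1010 × 1027 g/m³ = 1038 kg/d.
P_X = Y_obs · Q(S₀ − S) = 0.3450 × 1038 = 358.0 kg VSS/d.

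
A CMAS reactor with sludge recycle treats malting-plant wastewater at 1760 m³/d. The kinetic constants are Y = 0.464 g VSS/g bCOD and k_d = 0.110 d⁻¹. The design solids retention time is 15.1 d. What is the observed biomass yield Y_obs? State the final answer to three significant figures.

Y_obs ≈ 0.174 g VSS/g bCOD

Correct the yield for decay: Y_obs = Y/(1 + k_d θ_c) = 0.464 / (1 + 0.110 × 15.1) = 0.464 / 2.661 = 0.1744.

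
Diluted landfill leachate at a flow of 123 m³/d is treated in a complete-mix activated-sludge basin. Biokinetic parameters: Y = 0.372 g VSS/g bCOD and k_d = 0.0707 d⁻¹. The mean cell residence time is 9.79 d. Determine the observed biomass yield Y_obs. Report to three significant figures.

Y_obs ≈ 0.220 g VSS/g bCOD

Y_obs = Y / (1 + k_d θ_c) = 0.372 / (1 + 0.0707 × 9.79) = 0.372 / 1.692 = 0.2198.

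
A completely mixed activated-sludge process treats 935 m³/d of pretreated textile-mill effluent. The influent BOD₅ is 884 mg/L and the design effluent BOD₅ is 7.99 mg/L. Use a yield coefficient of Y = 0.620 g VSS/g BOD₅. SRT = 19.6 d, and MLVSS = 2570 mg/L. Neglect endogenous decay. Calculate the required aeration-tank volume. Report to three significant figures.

V·X = Y·Q·ΔS·θ_c gives V = 0.620 × 935 × (884 − 7.99) × 19.6 / 2570 = 3873 m³.

V ≈ 3870 m³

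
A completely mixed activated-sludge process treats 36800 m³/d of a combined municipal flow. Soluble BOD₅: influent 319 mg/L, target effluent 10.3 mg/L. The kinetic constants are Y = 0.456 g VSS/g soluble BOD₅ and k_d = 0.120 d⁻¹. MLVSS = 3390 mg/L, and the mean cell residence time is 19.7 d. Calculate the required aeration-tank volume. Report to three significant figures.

V ≈ 8950 m³

Steady-state biomass mass balance: V·X·(1 + k_d·θ_c) = Y·Q·(S₀ − S)·θ_c, so V = 0.456 × 36800 × (319 − 10.3) × 19.7 / [3390 × (1 + 0.120 × 19.7)] = 1.02×10^8 / 11404 = 8949 m³.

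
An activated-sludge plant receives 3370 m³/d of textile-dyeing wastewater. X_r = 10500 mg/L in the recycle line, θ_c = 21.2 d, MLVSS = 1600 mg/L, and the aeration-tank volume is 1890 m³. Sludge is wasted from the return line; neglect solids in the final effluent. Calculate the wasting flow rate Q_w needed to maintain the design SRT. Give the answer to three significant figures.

Q_w ≈ 13.6 m³/d

Q_w = (V·X)/(θ_c X_r) = 1890 × 1600 / (21.2 × 10500) = 13.58 m³/d.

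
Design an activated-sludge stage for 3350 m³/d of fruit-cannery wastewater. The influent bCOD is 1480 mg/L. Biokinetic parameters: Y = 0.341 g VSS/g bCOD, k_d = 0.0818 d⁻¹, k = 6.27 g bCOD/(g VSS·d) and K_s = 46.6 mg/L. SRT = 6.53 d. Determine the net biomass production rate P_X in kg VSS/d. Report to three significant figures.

For a completely mixed reactor with recycle the Lawrence–McCarty relation gives S = K_s·(1 + k_d·θ_c) / [θ_c·(Y·k − k_d) − 1] = 46.6 × (1 + 0.0818 × 6.53) / [6.53 × (0.341 × 6.27 − 0.0818) − 1] = 71.49 / 12.43 = 5.753 mg/L.
Y_obs = Y / (1 + k_d θ_c) = 0.341 / (1 + 0.0818 × 6.53) = 0.341 / 1.534 = 0.2223.
Mass of bCOD removed per day: Q(S₀ − S) = 3350 × 1474 g/m³ = 4939 kg/d.
P_X = Y_obs · Q(S₀ − S) = 0.2223 × 4939 = 1098 kg VSS/d.

P_X ≈ 1100 kg VSS/d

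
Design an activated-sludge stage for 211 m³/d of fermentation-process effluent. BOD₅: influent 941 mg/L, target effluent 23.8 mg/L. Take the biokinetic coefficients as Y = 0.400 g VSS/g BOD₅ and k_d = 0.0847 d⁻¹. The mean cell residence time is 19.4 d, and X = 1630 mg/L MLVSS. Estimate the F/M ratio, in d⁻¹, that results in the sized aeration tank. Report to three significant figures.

From the SRT design equation V = Y Q (S₀−S) θ_c / [X (1 + k_d θ_c)] = 0.400 × 211 × (941 − 23.8) × 19.4 / [1630 × (1 + 0.0847 × 19.4)] = 1.5×10^6 / 4308 = 348.6 m³.
Food-to-microorganism ratio F/M = Q S₀ / (V X) = 211 × 941 / (348.6 × 1630) = 0.3495 d⁻¹.

F/M ≈ 0.349 d⁻¹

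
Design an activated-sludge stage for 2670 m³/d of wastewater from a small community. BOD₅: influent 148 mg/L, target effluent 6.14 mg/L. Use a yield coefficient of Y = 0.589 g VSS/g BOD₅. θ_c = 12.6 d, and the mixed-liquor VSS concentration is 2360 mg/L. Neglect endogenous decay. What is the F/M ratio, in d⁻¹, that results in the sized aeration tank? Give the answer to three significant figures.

Biomass mass balance (decay neglected): V·X = Y·Q·(S₀ − S)·θ_c, so V = 0.589 × 2670 × (148 − 6.14) × 12.6 / 2360 = 1191 m³.
F/M = applied load / biomass = Q·S₀/(V·X) = 2670 × 148 / (1191 × 2360) = 0.1406 d⁻¹.

F/M ≈ 0.141 d⁻¹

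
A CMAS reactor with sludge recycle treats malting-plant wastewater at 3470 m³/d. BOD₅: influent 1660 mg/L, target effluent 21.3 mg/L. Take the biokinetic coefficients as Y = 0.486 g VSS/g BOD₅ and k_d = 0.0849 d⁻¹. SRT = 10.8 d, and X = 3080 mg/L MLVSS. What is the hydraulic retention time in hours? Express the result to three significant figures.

τ ≈ 35.0 h

Rearranging the biomass balance for a CMAS with decay, V = Y·Q·ΔS·θ_c / [X·(1+k_d θ_c)] = 0.486 × 3470 × (1660 − 21.3) × 10.8 / [3080 × (1 + 0.0849 × 10.8)] = 2.98×10^7 / 5904 = 5055 m³.
Hydraulic retention time τ = V/Q = 5055 / 3470 = 1.457 d = 34.96 h.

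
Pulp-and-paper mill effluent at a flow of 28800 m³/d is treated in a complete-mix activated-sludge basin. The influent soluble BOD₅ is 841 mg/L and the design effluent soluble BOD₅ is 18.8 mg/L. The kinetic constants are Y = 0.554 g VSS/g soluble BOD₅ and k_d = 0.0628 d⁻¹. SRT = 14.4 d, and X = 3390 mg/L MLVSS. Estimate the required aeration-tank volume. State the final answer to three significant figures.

V ≈ 29300 m³

Rearranging the biomass balance for a CMAS with decay, V = Y·Q·ΔS·θ_c / [X·(1+k_d θ_c)] = 0.554 × 28800 × (841 − 18.8) × 14.4 / [3390 × (1 + 0.0628 × 14.4)] = 1.89×10^8 / 6456 = 29262 m³.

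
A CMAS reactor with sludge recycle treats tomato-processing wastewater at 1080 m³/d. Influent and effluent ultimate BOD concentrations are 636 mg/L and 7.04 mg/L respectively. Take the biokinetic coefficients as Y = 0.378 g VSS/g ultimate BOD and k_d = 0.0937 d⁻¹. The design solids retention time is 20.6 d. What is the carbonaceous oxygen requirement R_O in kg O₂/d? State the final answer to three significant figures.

Y_obs = Y / (1 + k_d θ_c) = 0.378 / (1 + 0.0937 × 20.6) = 0.378 / 2.930 = 0.1290.
Mass of ultimate BOD removed per day: Q(S₀ − S) = 1080 × 629.0 g/m³ = 679.3 kg/d.
P_X = Y_obs·Q·(S₀ − S) = 0.1290 × 679.3 = 87.63 kg VSS/d.
R_O = Q·ΔS − 1.42 P_X = 679.3 − 124.4 = 554.8 kg O₂/d.

R_O ≈ 555 kg O₂/d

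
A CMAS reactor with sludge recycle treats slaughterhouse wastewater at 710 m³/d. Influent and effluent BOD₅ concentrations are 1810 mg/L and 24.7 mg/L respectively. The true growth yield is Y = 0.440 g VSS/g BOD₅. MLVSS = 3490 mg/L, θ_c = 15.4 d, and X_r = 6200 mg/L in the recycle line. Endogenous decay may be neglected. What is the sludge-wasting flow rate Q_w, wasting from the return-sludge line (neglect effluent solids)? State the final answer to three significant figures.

V·X = Y·Q·ΔS·θ_c gives V = 0.440 × 710 × (1810 − 24.7) × 15.4 / 3490 = 2461 m³.
Q_w = (V·X)/(θ_c X_r) = 2461 × 3490 / (15.4 × 6200) = 89.96 m³/d.

Q_w ≈ 90.0 m³/d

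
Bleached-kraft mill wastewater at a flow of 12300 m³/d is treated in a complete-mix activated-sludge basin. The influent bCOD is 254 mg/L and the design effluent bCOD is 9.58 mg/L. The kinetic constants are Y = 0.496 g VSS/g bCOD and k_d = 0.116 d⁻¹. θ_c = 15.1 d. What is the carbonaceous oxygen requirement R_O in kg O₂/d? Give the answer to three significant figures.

R_O ≈ 2240 kg O₂/d

The observed yield is Y_obs = Y/(1 + k_d·θ_c) = 0.496 / (1 + 0.116 × 15.1) = 0.496 / 2.752 = 0.1803 g VSS per g bCOD removed.
Q·(S₀ − S) = 12300 × (254 − 9.58) × 10⁻³ = 3006 kg/d removed.
P_X = Y_obs·Q·(S₀ − S) = 0.1803 × 3006 = 541.9 kg VSS/d.
Carbonaceous O₂ demand = substrate oxidised − cell-mass equivalent = 3006 − 1.42 × 541.9 = 2237 kg O₂/d.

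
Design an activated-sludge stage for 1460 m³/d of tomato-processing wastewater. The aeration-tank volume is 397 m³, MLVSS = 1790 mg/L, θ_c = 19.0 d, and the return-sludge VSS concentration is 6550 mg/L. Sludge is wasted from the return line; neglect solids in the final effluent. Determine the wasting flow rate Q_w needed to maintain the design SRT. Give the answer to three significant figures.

Q_w = (V·X)/(θ_c X_r) = 397.0 × 1790 / (19.0 × 6550) = 5.710 m³/d.

Q_w ≈ 5.71 m³/d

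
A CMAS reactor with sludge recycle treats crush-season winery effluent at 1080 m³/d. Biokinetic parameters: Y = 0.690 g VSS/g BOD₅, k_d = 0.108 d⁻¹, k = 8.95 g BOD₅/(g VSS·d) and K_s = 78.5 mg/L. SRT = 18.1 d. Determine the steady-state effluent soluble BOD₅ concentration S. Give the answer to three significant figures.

S ≈ 2.13 mg/L

Effluent substrate depends only on kinetics and SRT: S = K_s(1 + k_d θ_c) / [θ_c(Yk − k_d) − 1] = 78.5 × (1 + 0.108 × 18.1) / [18.1 × (0.690 × 8.95 − 0.108) − 1] = 232.0 / 108.8 = 2.131 mg/L.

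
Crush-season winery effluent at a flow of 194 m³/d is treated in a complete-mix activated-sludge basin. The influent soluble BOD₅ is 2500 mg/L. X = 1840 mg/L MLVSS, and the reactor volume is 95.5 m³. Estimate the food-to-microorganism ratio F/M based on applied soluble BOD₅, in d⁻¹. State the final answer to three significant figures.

Food-to-microorganism ratio F/M = Q S₀ / (V X) = 194 × 2500 / (95.50 × 1840) = 2.760 d⁻¹.

F/M ≈ 2.76 d⁻¹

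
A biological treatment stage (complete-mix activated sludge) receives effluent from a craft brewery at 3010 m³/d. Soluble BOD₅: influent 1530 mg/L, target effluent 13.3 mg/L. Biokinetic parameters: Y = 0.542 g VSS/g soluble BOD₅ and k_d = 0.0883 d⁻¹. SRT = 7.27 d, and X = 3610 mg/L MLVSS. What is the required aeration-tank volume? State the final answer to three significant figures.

V ≈ 3030 m³

Steady-state biomass mass balance: V·X·(1 + k_d·θ_c) = Y·Q·(S₀ − S)·θ_c, so V = 0.542 × 3010 × (1530 − 13.3) × 7.27 / [3610 × (1 + 0.0883 × 7.27)] = 1.8×10^7 / 5927 = 3035 m³.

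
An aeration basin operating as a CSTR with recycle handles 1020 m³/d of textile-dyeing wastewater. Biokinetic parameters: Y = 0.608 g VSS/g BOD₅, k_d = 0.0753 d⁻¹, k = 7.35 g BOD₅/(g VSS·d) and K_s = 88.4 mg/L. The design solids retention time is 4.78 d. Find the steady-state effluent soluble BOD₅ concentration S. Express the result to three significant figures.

S ≈ 6.01 mg/L

For a completely mixed reactor with recycle the Lawrence–McCarty relation gives S = K_s·(1 + k_d·θ_c) / [θ_c·(Y·k − k_d) − 1] = 88.4 × (1 + 0.0753 × 4.78) / [4.78 × (0.608 × 7.35 − 0.0753) − 1] = 120.2 / 20.00 = 6.011 mg/L.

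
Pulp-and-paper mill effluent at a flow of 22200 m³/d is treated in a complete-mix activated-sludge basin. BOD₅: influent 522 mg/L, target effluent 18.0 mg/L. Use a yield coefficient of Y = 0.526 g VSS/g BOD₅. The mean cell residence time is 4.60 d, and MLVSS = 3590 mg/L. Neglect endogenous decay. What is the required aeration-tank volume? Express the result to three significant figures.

Biomass mass balance (decay neglected): V·X = Y·Q·(S₀ − S)·θ_c, so V = 0.526 × 22200 × (522 − 18.0) × 4.60 / 3590 = 7541 m³.

V ≈ 7540 m³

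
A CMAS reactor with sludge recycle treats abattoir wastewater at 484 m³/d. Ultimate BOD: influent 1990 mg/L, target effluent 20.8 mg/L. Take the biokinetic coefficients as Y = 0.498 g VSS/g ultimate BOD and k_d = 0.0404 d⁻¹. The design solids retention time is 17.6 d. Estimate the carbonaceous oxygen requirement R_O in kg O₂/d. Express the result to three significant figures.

Correct the yield for decay: Y_obs = Y/(1 + k_d θ_c) = 0.498 / (1 + 0.0404 × 17.6) = 0.498 / 1.711 = 0.2911.
Q·(S₀ − S) = 484 × (1990 − 20.8) × 10⁻³ = 953.1 kg/d removed.
P_X = Y_obs·Q·(S₀ − S) = 0.2911 × 953.1 = 277.4 kg VSS/d.
R_O = Q·ΔS − 1.42 P_X = 953.1 − 393.9 = 559.2 kg O₂/d.

R_O ≈ 559 kg O₂/d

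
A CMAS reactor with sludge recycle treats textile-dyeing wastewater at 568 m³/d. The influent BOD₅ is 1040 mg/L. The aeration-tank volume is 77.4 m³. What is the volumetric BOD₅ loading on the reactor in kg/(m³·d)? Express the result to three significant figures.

L_v ≈ 7.63 kg BOD₅/(m³·d)

Applied BOD₅ load per unit volume = Q·S₀/V = (568 × 1040/1000)/77.40 = 7.632 kg BOD₅·m⁻³·d⁻¹.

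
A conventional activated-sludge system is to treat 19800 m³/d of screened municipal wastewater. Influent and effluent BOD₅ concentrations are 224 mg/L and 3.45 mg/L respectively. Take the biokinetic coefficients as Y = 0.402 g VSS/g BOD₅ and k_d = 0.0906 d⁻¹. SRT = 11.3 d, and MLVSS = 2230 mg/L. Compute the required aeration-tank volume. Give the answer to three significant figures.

V ≈ 4400 m³

From the SRT design equation V = Y Q (S₀−S) θ_c / [X (1 + k_d θ_c)] = 0.402 × 19800 × (224 − 3.45) × 11.3 / [2230 × (1 + 0.0906 × 11.3)] = 1.98×10^7 / 4513 = 4396 m³.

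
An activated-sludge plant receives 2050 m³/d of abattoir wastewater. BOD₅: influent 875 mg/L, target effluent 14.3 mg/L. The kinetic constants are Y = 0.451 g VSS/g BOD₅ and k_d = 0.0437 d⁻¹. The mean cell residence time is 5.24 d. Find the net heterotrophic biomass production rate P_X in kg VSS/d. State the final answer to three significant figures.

The observed yield is Y_obs = Y/(1 + k_d·θ_c) = 0.451 / (1 + 0.0437 × 5.24) = 0.451 / 1.229 = 0.3670 g VSS per g BOD₅ removed.
Q·(S₀ − S) = 2050 × (875 − 14.3) × 10⁻³ = 1764 kg/d removed.
Biomass produced: P_X = Y_obs·Q·ΔS = 0.3670 × 1764 ≈ 647.5 kg VSS/d.

P_X ≈ 647 kg VSS/d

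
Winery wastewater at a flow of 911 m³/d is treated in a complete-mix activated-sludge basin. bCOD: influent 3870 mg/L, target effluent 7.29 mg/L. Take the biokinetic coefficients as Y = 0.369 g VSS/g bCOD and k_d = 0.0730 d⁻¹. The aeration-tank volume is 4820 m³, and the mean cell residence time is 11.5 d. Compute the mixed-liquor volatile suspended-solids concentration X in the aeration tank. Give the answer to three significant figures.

Solving the biomass balance for X: X = Y Q (S₀−S) θ_c / [V (1+k_d θ_c)] = 0.369 × 911 × (3870 − 7.29) × 11.5 / [4820 × (1 + 0.0730 × 11.5)] = 1684 mg/L.

X ≈ 1680 mg/L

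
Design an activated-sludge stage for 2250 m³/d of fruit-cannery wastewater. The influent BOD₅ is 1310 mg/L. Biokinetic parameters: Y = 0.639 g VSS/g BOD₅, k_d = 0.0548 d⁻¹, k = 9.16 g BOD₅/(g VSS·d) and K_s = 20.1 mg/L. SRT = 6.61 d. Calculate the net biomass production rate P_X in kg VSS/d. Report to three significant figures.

P_X ≈ 1380 kg VSS/d

From the Monod/SRT balance for a CMAS, S = K_s·(1+k_d θ_c)/[θ_c·(Y k − k_d) − 1] = 20.1 × (1 + 0.0548 × 6.61) / [6.61 × (0.639 × 9.16 − 0.0548) − 1] = 27.38 / 37.33 = 0.7335 mg/L.
Correct the yield for decay: Y_obs = Y/(1 + k_d θ_c) = 0.639 / (1 + 0.0548 × 6.61) = 0.639 / 1.362 = 0.4691.
Mass of BOD₅ removed per day: Q(S₀ − S) = 2250 × 1309 g/m³ = 2946 kg/d.
Net biomass production P_X = Y_obs × Q·(S₀ − S) = 0.4691 × 2946 = 1382 kg VSS/d.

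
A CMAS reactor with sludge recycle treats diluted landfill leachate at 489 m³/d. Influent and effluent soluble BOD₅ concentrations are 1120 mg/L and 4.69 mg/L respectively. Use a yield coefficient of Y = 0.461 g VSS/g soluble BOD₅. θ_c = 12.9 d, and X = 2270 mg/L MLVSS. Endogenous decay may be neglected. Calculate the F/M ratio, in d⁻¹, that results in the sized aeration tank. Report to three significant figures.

F/M ≈ 0.169 d⁻¹

With k_d = 0 the design equation reduces to V = Y Q (S₀−S) θ_c / X = 0.461 × 489 × (1120 − 4.69) × 12.9 / 2270 = 1429 m³.
Food-to-microorganism ratio F/M = Q S₀ / (V X) = 489 × 1120 / (1429 × 2270) = 0.1689 d⁻¹.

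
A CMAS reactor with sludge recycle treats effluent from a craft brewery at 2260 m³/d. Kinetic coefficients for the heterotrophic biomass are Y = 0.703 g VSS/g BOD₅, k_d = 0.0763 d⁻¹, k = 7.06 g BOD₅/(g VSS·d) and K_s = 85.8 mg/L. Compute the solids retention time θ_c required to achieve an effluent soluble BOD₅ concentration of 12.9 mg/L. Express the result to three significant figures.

At the target effluent, Y k S/(K_s+S) = 0.703×7.06×12.9/98.70 = 0.6487 d⁻¹.
Then 1/θ_c = μ − k_d = 0.6487 − 0.0763 = 0.5724 d⁻¹, giving θ_c = 1.747 d.

θ_c ≈ 1.75 d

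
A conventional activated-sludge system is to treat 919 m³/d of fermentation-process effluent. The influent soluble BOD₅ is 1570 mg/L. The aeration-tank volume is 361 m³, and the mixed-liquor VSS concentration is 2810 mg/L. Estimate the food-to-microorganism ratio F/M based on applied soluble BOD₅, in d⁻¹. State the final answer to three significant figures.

F/M ≈ 1.42 d⁻¹

F/M = applied load / biomass = Q·S₀/(V·X) = 919 × 1570 / (361.0 × 2810) = 1.422 d⁻¹.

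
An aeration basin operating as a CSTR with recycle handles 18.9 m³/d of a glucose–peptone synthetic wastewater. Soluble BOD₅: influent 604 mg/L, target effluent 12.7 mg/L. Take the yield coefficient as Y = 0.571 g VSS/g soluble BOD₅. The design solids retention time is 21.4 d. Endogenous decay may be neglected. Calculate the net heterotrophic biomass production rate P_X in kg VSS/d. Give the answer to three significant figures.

P_X ≈ 6.38 kg VSS/d

Since k_d ≈ 0, Y_obs = Y = 0.571 g VSS/g soluble BOD₅.
Mass of soluble BOD₅ removed per day: Q(S₀ − S) = 18.9 × 591.3 g/m³ = 11.18 kg/d.
Biomass produced: P_X = Y_obs·Q·ΔS = 0.5710 × 11.18 ≈ 6.381 kg VSS/d.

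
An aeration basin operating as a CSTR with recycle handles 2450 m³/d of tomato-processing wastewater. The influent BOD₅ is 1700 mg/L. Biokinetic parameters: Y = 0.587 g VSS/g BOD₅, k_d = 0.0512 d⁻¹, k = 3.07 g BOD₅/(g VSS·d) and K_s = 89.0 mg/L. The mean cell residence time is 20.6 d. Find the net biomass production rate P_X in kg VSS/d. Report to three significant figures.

From the Monod/SRT balance for a CMAS, S = K_s·(1+k_d θ_c)/[θ_c·(Y k − k_d) − 1] = 89.0 × (1 + 0.0512 × 20.6) / [20.6 × (0.587 × 3.07 − 0.0512) − 1] = 182.9 / 35.07 = 5.215 mg/L.
Observed yield with endogenous decay: Y_obs = Y / (1 + k_d·θ_c) = 0.587 / (1 + 0.0512 × 20.6) = 0.587 / 2.055 = 0.2857 g VSS/g BOD₅.
ΔS = 1700 − 5.21 = 1695 mg/L, so the substrate removal rate is 2450 × 1695/1000 = 4152 kg BOD₅/d.
Net biomass production P_X = Y_obs × Q·(S₀ − S) = 0.2857 × 4152 = 1186 kg VSS/d.

P_X ≈ 1190 kg VSS/d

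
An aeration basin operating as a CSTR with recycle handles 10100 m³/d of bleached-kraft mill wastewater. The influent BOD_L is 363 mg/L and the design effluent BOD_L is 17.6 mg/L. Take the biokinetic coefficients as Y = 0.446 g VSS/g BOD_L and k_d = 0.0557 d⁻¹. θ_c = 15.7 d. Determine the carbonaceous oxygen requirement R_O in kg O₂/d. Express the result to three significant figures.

The observed yield is Y_obs = Y/(1 + k_d·θ_c) = 0.446 / (1 + 0.0557 × 15.7) = 0.446 / 1.874 = 0.2379 g VSS per g BOD_L removed.
ΔS = 363 − 17.6 = 345.4 mg/L, so the substrate removal rate is 10100 × 345.4/1000 = 3489 kg BOD_L/d.
Biomass synthesised: P_X = Y_obs × 3489 = 830.0 kg VSS/d.
R_O = Q·ΔS − 1.42 P_X = 3489 − 1179 = 2310 kg O₂/d.

R_O ≈ 2310 kg O₂/d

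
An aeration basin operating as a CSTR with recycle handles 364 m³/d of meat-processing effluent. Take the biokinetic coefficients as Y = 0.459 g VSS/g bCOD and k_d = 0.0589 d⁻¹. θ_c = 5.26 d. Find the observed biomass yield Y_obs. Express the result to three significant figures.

Observed yield with endogenous decay: Y_obs = Y / (1 + k_d·θ_c) = 0.459 / (1 + 0.0589 × 5.26) = 0.459 / 1.310 = 0.3504 g VSS/g bCOD.

Y_obs ≈ 0.350 g VSS/g bCOD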